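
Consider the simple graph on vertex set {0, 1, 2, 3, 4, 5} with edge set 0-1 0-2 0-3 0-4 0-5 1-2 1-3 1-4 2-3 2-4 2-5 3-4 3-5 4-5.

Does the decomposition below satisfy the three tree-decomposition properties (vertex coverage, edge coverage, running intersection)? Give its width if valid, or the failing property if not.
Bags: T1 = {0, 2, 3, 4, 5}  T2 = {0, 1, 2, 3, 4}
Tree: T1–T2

Yes; width 4.

Every vertex of G appears in some bag (union = {0, 1, 2, 3, 4, 5}); every edge is covered by a bag; and for each vertex v the set of bags containing v is connected in the bag tree. The decomposition is therefore valid. The largest bag has 5 vertices, so the width is 4.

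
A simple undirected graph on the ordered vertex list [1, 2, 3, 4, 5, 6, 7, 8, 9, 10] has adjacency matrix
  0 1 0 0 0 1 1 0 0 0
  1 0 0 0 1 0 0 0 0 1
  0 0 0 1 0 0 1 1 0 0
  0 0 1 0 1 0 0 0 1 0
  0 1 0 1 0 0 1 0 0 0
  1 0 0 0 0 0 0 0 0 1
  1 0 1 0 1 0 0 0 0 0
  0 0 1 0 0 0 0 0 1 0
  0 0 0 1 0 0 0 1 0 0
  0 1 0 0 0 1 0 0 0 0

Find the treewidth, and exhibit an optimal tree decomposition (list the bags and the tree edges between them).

Treewidth 2.
One optimal decomposition is:
Bags: B1 = {1, 6, 10}  B2 = {1, 2, 10}  B3 = {1, 2, 7}  B4 = {2, 5, 7}  B5 = {3, 5, 7}  B6 = {3, 4, 5}  B7 = {3, 4, 8}  B8 = {4, 8, 9}
Tree: B1–B2, B2–B3, B3–B4, B4–B5, B5–B6, B6–B7, B7–B8

Every bag has size at most 3, so the width is 3 − 1 = 2 and tw(G) ≤ 2. The edges 6–10–2–1–6 form a cycle, so G is not a tree and its treewidth is at least 2. Combining the bounds, tw(G) = 2.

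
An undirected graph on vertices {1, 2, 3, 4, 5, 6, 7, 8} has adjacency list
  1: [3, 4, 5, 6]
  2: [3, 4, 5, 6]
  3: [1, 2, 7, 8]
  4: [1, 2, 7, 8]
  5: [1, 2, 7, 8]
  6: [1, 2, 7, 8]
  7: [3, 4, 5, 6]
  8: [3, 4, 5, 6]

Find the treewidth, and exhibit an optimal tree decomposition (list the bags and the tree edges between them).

Treewidth 4.
One such decomposition:
Bags: B1 = {3, 4, 5, 6, 8}  B2 = {3, 4, 5, 6, 7}  B3 = {1, 3, 4, 5, 6}  B4 = {2, 3, 4, 5, 6}
Tree: B1–B2, B2–B3, B3–B4

Each bag holds 5 vertices, so the decomposition has width 4, which upper-bounds the treewidth. For the lower bound: the 5 vertex sets {3,8}, {5,7}, {1,6}, {4}, {2} are disjoint, each induces a connected subgraph, and every pair is joined by at least one edge of G. Contracting each set to a single vertex therefore yields K_{5} as a minor, and since treewidth is minor-monotone, tw(G) ≥ tw(K_{5}) = 4. Combining the bounds, tw(G) = 4.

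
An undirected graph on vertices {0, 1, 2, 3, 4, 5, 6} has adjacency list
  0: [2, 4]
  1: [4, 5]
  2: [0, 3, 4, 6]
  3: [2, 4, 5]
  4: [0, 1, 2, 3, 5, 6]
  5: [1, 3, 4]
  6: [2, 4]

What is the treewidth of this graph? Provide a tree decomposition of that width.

Each bag holds 3 vertices, so the decomposition has width 2, which upper-bounds the treewidth. Conversely, {1, 4, 5} is a clique of size 3, and the vertices of any clique must share a bag in every tree decomposition; so some bag has ≥ 3 vertices and tw(G) ≥ 2. Hence tw(G) = 2 exactly.

Treewidth 2.
Bags: B1 = {2, 4, 6}  B2 = {0, 2, 4}  B3 = {2, 3, 4}  B4 = {3, 4, 5}  B5 = {1, 4, 5}
Tree: B1–B2, B2–B3, B3–B4, B4–B5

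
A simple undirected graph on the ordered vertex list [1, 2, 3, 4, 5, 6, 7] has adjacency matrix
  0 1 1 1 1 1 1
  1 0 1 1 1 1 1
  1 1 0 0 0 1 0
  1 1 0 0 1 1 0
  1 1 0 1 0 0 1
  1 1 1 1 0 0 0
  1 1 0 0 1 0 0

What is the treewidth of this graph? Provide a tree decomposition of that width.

Each bag holds 4 vertices, so the decomposition has width 3, which upper-bounds the treewidth. Conversely, {1, 2, 3, 6} is a clique of size 4, and the vertices of any clique must share a bag in every tree decomposition; so some bag has ≥ 4 vertices and tw(G) ≥ 3. The upper and lower bounds meet at 3, so that is the treewidth.

Treewidth 3.
One optimal decomposition is:
Bags: B1 = {1, 2, 5, 7}  B2 = {1, 2, 4, 5}  B3 = {1, 2, 4, 6}  B4 = {1, 2, 3, 6}
Tree: B1–B2, B2–B3, B3–B4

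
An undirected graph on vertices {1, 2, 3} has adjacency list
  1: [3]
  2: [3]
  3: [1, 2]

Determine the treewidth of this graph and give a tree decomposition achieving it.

Every bag has size at most 2, so the width is 2 − 1 = 1 and tw(G) ≤ 1. G has an edge, so its treewidth is at least 1. Combining the bounds, tw(G) = 1.

Treewidth 1.
One optimal decomposition is:
Bags: B1 = {1, 3}  B2 = {2, 3}
Tree: B1–B2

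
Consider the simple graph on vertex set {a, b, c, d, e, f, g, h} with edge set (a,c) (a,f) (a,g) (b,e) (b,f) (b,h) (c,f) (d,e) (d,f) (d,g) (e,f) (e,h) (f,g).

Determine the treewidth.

A width-2 tree decomposition is:
Bags: B1 = {d, e, f}  B2 = {b, e, f}  B3 = {d, f, g}  B4 = {a, f, g}  B5 = {b, e, h}  B6 = {a, c, f}
Tree: B1–B2, B1–B3, B3–B4, B2–B5, B4–B6
The largest bag has 3 vertices, giving width 2; this decomposition certifies tw(G) ≤ 2. For the lower bound, the 3 vertices {b, e, h} are pairwise adjacent, and any tree decomposition puts a clique entirely inside one bag — forcing width ≥ 2. The upper and lower bounds meet at 2, so that is the treewidth.

2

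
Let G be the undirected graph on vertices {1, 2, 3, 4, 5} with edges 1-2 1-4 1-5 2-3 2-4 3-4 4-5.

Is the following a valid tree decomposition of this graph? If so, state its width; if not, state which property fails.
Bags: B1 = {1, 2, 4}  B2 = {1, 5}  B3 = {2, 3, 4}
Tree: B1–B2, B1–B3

A tree decomposition must satisfy three properties: every vertex lies in some bag; for every edge, both endpoints lie together in some bag; and for every vertex, the bags containing it form a connected subtree. Here edge (4,5) lies in no bag, so the decomposition is invalid.

No — edge (4,5) lies in no bag.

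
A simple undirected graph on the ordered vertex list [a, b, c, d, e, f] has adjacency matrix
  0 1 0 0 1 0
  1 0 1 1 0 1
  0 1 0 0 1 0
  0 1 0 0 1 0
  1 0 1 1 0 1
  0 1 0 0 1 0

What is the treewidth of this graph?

2

A width-2 tree decomposition is:
Bags: B1 = {b, c, e}  B2 = {b, d, e}  B3 = {a, b, e}  B4 = {b, e, f}
Tree: B1–B2, B2–B3, B3–B4
Every bag has size at most 3, so the width is 3 − 1 = 2 and tw(G) ≤ 2. The edges c–e–d–b–c form a cycle, so G is not a tree and its treewidth is at least 2. The upper and lower bounds meet at 2, so that is the treewidth.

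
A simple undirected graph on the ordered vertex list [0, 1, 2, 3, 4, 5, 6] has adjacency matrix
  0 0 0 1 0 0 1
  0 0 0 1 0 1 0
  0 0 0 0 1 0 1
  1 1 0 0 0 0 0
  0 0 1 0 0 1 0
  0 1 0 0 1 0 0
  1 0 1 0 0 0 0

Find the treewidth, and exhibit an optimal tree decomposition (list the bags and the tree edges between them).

The largest bag has 3 vertices, giving width 2; this decomposition certifies tw(G) ≤ 2. For the lower bound, G contains the cycle 3–0–6–2–4–5–1–3, so G is not a forest; only forests have treewidth ≤ 1, hence tw(G) ≥ 2. Therefore the treewidth is 2.

Treewidth 2.
One optimal decomposition is:
Bags: B1 = {0, 3, 6}  B2 = {2, 3, 6}  B3 = {2, 3, 4}  B4 = {3, 4, 5}  B5 = {1, 3, 5}
Tree: B1–B2, B2–B3, B3–B4, B4–B5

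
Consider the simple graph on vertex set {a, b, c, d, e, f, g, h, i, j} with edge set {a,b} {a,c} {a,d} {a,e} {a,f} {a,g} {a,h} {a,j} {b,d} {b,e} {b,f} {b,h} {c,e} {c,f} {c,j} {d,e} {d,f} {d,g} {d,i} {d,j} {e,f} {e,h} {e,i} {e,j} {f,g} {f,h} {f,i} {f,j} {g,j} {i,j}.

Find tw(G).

A width-4 tree decomposition is:
Bags: B1 = {a, d, e, f, j}  B2 = {a, d, f, g, j}  B3 = {a, c, e, f, j}  B4 = {a, b, d, e, f}  B5 = {d, e, f, i, j}  B6 = {a, b, e, f, h}
Tree: B1–B2, B1–B3, B1–B4, B1–B5, B4–B6
The largest bag has 5 vertices, giving width 4; this decomposition certifies tw(G) ≤ 4. Conversely, {a, d, f, g, j} is a clique of size 5, and the vertices of any clique must share a bag in every tree decomposition; so some bag has ≥ 5 vertices and tw(G) ≥ 4. Combining the bounds, tw(G) = 4.

4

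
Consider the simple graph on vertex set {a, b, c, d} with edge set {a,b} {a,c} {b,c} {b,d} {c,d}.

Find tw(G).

2

A width-2 tree decomposition is:
Bags: B1 = {b, c, d}  B2 = {a, b, c}
Tree: B1–B2
Each bag holds 3 vertices, so the decomposition has width 2, which upper-bounds the treewidth. On the other hand G contains the 3-clique {b, c, d}. A clique must lie in a single bag of any decomposition, so no decomposition can have width below 2. The upper and lower bounds meet at 2, so that is the treewidth.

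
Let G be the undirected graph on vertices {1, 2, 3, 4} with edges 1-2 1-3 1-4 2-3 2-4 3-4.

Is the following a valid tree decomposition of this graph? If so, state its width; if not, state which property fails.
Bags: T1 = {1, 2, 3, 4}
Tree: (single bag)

Yes; width 3.

Every vertex of G appears in some bag (union = {1, 2, 3, 4}); every edge is covered by a bag; and for each vertex v the set of bags containing v is connected in the bag tree. The decomposition is therefore valid. The largest bag has 4 vertices, so the width is 3.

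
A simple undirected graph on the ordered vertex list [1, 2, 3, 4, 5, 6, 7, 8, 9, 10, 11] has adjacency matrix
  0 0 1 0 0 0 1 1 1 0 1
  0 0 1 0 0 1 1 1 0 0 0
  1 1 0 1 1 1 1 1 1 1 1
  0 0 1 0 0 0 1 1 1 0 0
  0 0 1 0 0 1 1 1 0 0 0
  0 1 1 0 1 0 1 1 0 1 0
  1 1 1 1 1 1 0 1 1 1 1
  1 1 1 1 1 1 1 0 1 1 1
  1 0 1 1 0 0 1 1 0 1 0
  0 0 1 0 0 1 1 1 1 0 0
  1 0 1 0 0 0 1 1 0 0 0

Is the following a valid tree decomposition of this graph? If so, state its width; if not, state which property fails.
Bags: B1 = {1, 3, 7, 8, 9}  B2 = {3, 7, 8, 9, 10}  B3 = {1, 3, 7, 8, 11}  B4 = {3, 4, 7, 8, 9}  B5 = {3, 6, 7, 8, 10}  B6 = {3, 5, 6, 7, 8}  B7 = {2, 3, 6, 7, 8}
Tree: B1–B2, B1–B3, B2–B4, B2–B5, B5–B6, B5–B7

Yes; width 4.

Checking the three conditions: (i) the bags cover all of {1, 2, 3, 4, 5, 6, 7, 8, 9, 10, 11}; (ii) for each edge, some bag contains both endpoints; (iii) the bags containing any fixed vertex form a subtree. All hold, so the decomposition is valid with width 5 − 1 = 4.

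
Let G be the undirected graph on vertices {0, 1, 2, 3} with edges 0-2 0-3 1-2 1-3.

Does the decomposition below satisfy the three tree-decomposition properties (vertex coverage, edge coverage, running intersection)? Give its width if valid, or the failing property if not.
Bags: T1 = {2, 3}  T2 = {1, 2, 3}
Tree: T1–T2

A tree decomposition must satisfy three properties: every vertex lies in some bag; for every edge, both endpoints lie together in some bag; and for every vertex, the bags containing it form a connected subtree. Here vertex 0 appears in no bag, so the decomposition is invalid.

No — vertex 0 appears in no bag.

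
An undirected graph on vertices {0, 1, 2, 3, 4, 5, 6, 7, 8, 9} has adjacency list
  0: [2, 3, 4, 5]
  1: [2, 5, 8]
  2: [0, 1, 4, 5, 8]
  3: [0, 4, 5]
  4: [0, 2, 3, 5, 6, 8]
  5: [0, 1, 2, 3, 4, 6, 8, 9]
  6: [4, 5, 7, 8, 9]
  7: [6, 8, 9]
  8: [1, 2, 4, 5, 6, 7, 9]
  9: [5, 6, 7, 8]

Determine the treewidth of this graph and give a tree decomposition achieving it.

Treewidth 3.
One optimal decomposition is:
Bags: B1 = {4, 5, 6, 8}  B2 = {2, 4, 5, 8}  B3 = {0, 2, 4, 5}  B4 = {5, 6, 8, 9}  B5 = {0, 3, 4, 5}  B6 = {6, 7, 8, 9}  B7 = {1, 2, 5, 8}
Tree: B1–B2, B2–B3, B1–B4, B3–B5, B4–B6, B2–B7

Every bag has size at most 4, so the width is 4 − 1 = 3 and tw(G) ≤ 3. Conversely, {1, 2, 5, 8} is a clique of size 4, and the vertices of any clique must share a bag in every tree decomposition; so some bag has ≥ 4 vertices and tw(G) ≥ 3. Hence tw(G) = 3 exactly.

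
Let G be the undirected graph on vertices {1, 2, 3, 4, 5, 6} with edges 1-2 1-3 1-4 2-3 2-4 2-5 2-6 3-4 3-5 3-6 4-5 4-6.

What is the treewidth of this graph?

3

A width-3 tree decomposition is:
Bags: B1 = {2, 3, 4, 6}  B2 = {1, 2, 3, 4}  B3 = {2, 3, 4, 5}
Tree: B1–B2, B2–B3
Every bag has size at most 4, so the width is 4 − 1 = 3 and tw(G) ≤ 3. Conversely, {1, 2, 3, 4} is a clique of size 4, and the vertices of any clique must share a bag in every tree decomposition; so some bag has ≥ 4 vertices and tw(G) ≥ 3. Combining the bounds, tw(G) = 3.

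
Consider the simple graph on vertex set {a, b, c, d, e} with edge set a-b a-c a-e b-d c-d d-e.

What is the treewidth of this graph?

A width-2 tree decomposition is:
Bags: B1 = {a, b, d}  B2 = {a, d, e}  B3 = {a, c, d}
Tree: B1–B2, B2–B3
Every bag has size at most 3, so the width is 3 − 1 = 2 and tw(G) ≤ 2. Since d–b–a–e–d is a cycle in G, G is not acyclic. Forests are exactly the graphs of treewidth ≤ 1, so tw(G) ≥ 2. Hence tw(G) = 2 exactly.

2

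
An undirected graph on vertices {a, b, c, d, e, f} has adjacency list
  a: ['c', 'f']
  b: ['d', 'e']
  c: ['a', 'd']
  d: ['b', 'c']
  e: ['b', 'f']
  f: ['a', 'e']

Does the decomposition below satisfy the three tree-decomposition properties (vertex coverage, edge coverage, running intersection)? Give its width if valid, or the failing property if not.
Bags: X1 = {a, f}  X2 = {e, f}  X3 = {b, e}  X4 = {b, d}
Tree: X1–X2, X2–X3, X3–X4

A tree decomposition must satisfy three properties: every vertex lies in some bag; for every edge, both endpoints lie together in some bag; and for every vertex, the bags containing it form a connected subtree. Here vertex c appears in no bag, so the decomposition is invalid.

No — vertex c appears in no bag.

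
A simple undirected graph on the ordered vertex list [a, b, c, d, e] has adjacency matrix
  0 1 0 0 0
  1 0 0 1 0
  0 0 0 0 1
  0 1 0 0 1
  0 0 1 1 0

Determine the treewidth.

A width-1 tree decomposition is:
Bags: B1 = {a, b}  B2 = {b, d}  B3 = {d, e}  B4 = {c, e}
Tree: B1–B2, B2–B3, B3–B4
Every bag has size at most 2, so the width is 2 − 1 = 1 and tw(G) ≤ 1. G has an edge, so its treewidth is at least 1. Combining the bounds, tw(G) = 1.

1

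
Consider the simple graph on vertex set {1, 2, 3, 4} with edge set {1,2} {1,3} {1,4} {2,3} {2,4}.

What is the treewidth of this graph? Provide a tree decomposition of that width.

Each bag holds 3 vertices, so the decomposition has width 2, which upper-bounds the treewidth. On the other hand G contains the 3-clique {1, 2, 3}. A clique must lie in a single bag of any decomposition, so no decomposition can have width below 2. Hence tw(G) = 2 exactly.

Treewidth 2.
Bags: B1 = {1, 2, 3}  B2 = {1, 2, 4}
Tree: B1–B2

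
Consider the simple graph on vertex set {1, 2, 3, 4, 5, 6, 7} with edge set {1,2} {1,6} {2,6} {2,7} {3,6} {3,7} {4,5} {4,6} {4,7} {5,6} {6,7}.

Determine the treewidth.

2

A width-2 tree decomposition is:
Bags: B1 = {4, 6, 7}  B2 = {4, 5, 6}  B3 = {3, 6, 7}  B4 = {2, 6, 7}  B5 = {1, 2, 6}
Tree: B1–B2, B1–B3, B3–B4, B4–B5
The largest bag has 3 vertices, giving width 2; this decomposition certifies tw(G) ≤ 2. Conversely, {1, 2, 6} is a clique of size 3, and the vertices of any clique must share a bag in every tree decomposition; so some bag has ≥ 3 vertices and tw(G) ≥ 2. Hence tw(G) = 2 exactly.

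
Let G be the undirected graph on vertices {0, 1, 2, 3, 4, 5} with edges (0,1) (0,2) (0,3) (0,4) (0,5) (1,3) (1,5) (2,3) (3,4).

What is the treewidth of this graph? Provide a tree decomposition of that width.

Treewidth 2.
Bags: B1 = {0, 1, 3}  B2 = {0, 3, 4}  B3 = {0, 1, 5}  B4 = {0, 2, 3}
Tree: B1–B2, B1–B3, B2–B4

Every bag has size at most 3, so the width is 3 − 1 = 2 and tw(G) ≤ 2. Conversely, {0, 1, 3} is a clique of size 3, and the vertices of any clique must share a bag in every tree decomposition; so some bag has ≥ 3 vertices and tw(G) ≥ 2. Combining the bounds, tw(G) = 2.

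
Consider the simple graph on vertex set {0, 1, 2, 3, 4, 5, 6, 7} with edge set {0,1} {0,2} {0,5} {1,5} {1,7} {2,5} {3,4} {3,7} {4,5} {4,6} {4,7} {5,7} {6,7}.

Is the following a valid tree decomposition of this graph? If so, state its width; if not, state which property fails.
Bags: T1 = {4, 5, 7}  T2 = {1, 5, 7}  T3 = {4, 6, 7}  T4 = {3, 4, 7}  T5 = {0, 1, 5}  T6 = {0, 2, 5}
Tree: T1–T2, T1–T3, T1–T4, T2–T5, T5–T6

Vertex coverage: the bags together contain {0, 1, 2, 3, 4, 5, 6, 7}, the full vertex set. Edge coverage: each edge of G has both endpoints in at least one bag. Running intersection: for every vertex, the bags containing it form a connected subtree. All three properties hold, so this is a valid tree decomposition of width max|bag| − 1 = 2, and hence tw(G) ≤ 2.

Yes; width 2.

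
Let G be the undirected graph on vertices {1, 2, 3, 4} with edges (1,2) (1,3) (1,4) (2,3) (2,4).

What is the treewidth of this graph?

2

A width-2 tree decomposition is:
Bags: B1 = {1, 2, 4}  B2 = {1, 2, 3}
Tree: B1–B2
Every bag has size at most 3, so the width is 3 − 1 = 2 and tw(G) ≤ 2. For the lower bound, the 3 vertices {1, 2, 3} are pairwise adjacent, and any tree decomposition puts a clique entirely inside one bag — forcing width ≥ 2. The upper and lower bounds meet at 2, so that is the treewidth.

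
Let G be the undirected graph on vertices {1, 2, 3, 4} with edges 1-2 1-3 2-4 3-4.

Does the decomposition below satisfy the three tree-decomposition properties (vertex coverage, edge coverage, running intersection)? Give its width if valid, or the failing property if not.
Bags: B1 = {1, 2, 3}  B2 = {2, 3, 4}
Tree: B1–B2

Yes; width 2.

Checking the three conditions: (i) the bags cover all of {1, 2, 3, 4}; (ii) for each edge, some bag contains both endpoints; (iii) the bags containing any fixed vertex form a subtree. All hold, so the decomposition is valid with width 3 − 1 = 2.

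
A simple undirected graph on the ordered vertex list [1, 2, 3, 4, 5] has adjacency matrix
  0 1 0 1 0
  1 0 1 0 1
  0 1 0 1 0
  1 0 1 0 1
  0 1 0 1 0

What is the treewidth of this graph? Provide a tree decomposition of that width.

The largest bag has 3 vertices, giving width 2; this decomposition certifies tw(G) ≤ 2. Since 4–5–2–3–4 is a cycle in G, G is not acyclic. Forests are exactly the graphs of treewidth ≤ 1, so tw(G) ≥ 2. Hence tw(G) = 2 exactly.

Treewidth 2.
One optimal decomposition is:
Bags: B1 = {2, 4, 5}  B2 = {2, 3, 4}  B3 = {1, 2, 4}
Tree: B1–B2, B2–B3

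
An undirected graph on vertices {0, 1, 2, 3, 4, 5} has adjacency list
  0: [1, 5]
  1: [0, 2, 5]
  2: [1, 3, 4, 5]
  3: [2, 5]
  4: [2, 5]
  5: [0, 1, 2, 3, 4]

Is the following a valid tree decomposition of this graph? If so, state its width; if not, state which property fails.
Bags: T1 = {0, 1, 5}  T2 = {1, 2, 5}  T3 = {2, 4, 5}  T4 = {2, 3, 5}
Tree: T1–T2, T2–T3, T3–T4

Every vertex of G appears in some bag (union = {0, 1, 2, 3, 4, 5}); every edge is covered by a bag; and for each vertex v the set of bags containing v is connected in the bag tree. The decomposition is therefore valid. The largest bag has 3 vertices, so the width is 2.

Yes; width 2.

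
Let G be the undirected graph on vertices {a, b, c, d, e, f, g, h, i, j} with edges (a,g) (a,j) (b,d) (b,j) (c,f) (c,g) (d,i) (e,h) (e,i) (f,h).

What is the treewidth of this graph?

A width-2 tree decomposition is:
Bags: B1 = {d, e, i}  B2 = {d, e, h}  B3 = {d, f, h}  B4 = {c, d, f}  B5 = {c, d, g}  B6 = {a, d, g}  B7 = {a, d, j}  B8 = {b, d, j}
Tree: B1–B2, B2–B3, B3–B4, B4–B5, B5–B6, B6–B7, B7–B8
The largest bag has 3 vertices, giving width 2; this decomposition certifies tw(G) ≤ 2. For the lower bound, G contains the cycle d–i–e–h–f–c–g–a–j–b–d, so G is not a forest; only forests have treewidth ≤ 1, hence tw(G) ≥ 2. Combining the bounds, tw(G) = 2.

2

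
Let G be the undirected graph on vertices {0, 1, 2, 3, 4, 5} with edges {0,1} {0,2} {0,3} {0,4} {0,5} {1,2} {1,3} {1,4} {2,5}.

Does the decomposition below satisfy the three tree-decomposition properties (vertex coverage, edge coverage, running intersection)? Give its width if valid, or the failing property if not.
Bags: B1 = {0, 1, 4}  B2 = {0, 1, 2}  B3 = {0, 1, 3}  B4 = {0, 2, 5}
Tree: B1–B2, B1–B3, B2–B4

Vertex coverage: the bags together contain {0, 1, 2, 3, 4, 5}, the full vertex set. Edge coverage: each edge of G has both endpoints in at least one bag. Running intersection: for every vertex, the bags containing it form a connected subtree. All three properties hold, so this is a valid tree decomposition of width max|bag| − 1 = 2, and hence tw(G) ≤ 2.

Yes; width 2.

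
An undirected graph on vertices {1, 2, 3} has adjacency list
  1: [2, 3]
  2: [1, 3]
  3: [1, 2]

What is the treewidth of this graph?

2

A width-2 tree decomposition is:
Bags: B1 = {1, 2, 3}
Tree: (single bag)
A single bag containing all 3 vertices is trivially a valid decomposition of width 2. Conversely, {1, 2, 3} is a clique of size 3, and the vertices of any clique must share a bag in every tree decomposition; so some bag has ≥ 3 vertices and tw(G) ≥ 2. Combining the bounds, tw(G) = 2.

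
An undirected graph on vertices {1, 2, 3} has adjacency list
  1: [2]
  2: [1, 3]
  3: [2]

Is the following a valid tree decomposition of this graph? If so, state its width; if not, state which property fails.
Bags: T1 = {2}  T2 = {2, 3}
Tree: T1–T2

A tree decomposition must satisfy three properties: every vertex lies in some bag; for every edge, both endpoints lie together in some bag; and for every vertex, the bags containing it form a connected subtree. Here vertex 1 appears in no bag, so the decomposition is invalid.

No — vertex 1 appears in no bag.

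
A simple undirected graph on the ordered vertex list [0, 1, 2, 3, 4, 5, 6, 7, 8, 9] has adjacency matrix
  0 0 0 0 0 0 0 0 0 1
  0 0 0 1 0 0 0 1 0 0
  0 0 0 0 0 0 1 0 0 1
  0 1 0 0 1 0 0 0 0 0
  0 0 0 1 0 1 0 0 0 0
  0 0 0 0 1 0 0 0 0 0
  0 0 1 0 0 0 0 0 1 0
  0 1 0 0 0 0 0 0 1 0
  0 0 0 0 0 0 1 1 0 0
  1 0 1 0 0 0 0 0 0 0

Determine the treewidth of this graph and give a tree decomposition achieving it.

Treewidth 1.
One such decomposition:
Bags: B1 = {4, 5}  B2 = {3, 4}  B3 = {1, 3}  B4 = {1, 7}  B5 = {7, 8}  B6 = {6, 8}  B7 = {2, 6}  B8 = {2, 9}  B9 = {0, 9}
Tree: B1–B2, B2–B3, B3–B4, B4–B5, B5–B6, B6–B7, B7–B8, B8–B9

Every bag has size at most 2, so the width is 2 − 1 = 1 and tw(G) ≤ 1. Since G has at least one edge (e.g. 5–4), it is not an edgeless graph, so tw(G) ≥ 1. Therefore the treewidth is 1.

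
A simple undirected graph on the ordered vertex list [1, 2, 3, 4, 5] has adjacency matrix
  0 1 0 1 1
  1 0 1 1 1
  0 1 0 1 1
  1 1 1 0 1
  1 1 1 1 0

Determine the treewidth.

A width-3 tree decomposition is:
Bags: B1 = {2, 3, 4, 5}  B2 = {1, 2, 4, 5}
Tree: B1–B2
The largest bag has 4 vertices, giving width 3; this decomposition certifies tw(G) ≤ 3. Conversely, {1, 2, 4, 5} is a clique of size 4, and the vertices of any clique must share a bag in every tree decomposition; so some bag has ≥ 4 vertices and tw(G) ≥ 3. Hence tw(G) = 3 exactly.

3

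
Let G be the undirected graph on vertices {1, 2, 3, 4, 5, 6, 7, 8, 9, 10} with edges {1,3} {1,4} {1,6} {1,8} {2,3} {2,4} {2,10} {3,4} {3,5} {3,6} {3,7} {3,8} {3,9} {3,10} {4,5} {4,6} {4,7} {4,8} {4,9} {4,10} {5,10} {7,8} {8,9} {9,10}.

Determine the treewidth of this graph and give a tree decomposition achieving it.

Each bag holds 4 vertices, so the decomposition has width 3, which upper-bounds the treewidth. On the other hand G contains the 4-clique {2, 3, 4, 10}. A clique must lie in a single bag of any decomposition, so no decomposition can have width below 3. Therefore the treewidth is 3.

Treewidth 3.
One such decomposition:
Bags: B1 = {3, 4, 9, 10}  B2 = {2, 3, 4, 10}  B3 = {3, 4, 5, 10}  B4 = {3, 4, 8, 9}  B5 = {1, 3, 4, 8}  B6 = {1, 3, 4, 6}  B7 = {3, 4, 7, 8}
Tree: B1–B2, B1–B3, B1–B4, B4–B5, B5–B6, B5–B7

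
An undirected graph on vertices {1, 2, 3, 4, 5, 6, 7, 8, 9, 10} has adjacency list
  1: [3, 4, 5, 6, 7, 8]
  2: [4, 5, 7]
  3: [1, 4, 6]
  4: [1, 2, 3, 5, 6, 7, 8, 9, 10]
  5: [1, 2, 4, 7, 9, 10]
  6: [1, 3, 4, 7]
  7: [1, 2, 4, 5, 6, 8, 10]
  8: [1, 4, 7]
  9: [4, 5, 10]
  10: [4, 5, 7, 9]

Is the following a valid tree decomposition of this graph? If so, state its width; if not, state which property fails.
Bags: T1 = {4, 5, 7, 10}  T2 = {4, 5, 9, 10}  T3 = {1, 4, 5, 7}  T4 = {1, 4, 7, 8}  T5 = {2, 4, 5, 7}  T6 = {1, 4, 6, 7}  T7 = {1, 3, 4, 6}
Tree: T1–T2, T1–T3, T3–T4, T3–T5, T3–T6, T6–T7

Yes; width 3.

Every vertex of G appears in some bag (union = {1, 2, 3, 4, 5, 6, 7, 8, 9, 10}); every edge is covered by a bag; and for each vertex v the set of bags containing v is connected in the bag tree. The decomposition is therefore valid. The largest bag has 4 vertices, so the width is 3.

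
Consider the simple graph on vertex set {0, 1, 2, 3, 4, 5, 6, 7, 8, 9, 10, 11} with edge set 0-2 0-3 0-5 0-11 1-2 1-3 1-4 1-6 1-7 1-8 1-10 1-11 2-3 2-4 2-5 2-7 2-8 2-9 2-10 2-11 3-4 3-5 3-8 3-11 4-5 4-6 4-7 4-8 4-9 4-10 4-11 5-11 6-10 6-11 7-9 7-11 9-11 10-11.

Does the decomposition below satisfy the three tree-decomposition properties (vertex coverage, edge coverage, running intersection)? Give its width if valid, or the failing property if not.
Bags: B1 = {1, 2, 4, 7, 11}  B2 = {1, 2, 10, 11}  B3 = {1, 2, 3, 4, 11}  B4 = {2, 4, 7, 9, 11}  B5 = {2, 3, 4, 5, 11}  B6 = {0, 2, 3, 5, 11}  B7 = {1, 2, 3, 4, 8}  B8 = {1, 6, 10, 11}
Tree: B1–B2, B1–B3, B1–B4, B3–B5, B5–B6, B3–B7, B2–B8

No — edge (4,10) lies in no bag.

A tree decomposition must satisfy three properties: every vertex lies in some bag; for every edge, both endpoints lie together in some bag; and for every vertex, the bags containing it form a connected subtree. Here edge (4,10) lies in no bag, so the decomposition is invalid.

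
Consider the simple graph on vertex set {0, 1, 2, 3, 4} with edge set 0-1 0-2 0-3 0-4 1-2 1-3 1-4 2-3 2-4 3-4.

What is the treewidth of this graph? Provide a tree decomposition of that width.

With just one bag of size 5, the width is 5 − 1 = 4, so tw(G) ≤ 4. Conversely, {0, 1, 2, 3, 4} is a clique of size 5, and the vertices of any clique must share a bag in every tree decomposition; so some bag has ≥ 5 vertices and tw(G) ≥ 4. Combining the bounds, tw(G) = 4.

Treewidth 4.
Bags: B1 = {0, 1, 2, 3, 4}
Tree: (single bag)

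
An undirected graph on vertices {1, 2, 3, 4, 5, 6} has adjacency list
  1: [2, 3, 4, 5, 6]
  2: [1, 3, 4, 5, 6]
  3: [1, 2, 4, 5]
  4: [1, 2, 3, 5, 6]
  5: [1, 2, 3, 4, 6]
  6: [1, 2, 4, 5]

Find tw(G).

4

A width-4 tree decomposition is:
Bags: B1 = {1, 2, 4, 5, 6}  B2 = {1, 2, 3, 4, 5}
Tree: B1–B2
Every bag has size at most 5, so the width is 5 − 1 = 4 and tw(G) ≤ 4. Conversely, {1, 2, 3, 4, 5} is a clique of size 5, and the vertices of any clique must share a bag in every tree decomposition; so some bag has ≥ 5 vertices and tw(G) ≥ 4. The upper and lower bounds meet at 4, so that is the treewidth.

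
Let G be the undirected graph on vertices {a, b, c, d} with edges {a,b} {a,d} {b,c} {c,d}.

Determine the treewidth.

A width-2 tree decomposition is:
Bags: B1 = {a, b, c}  B2 = {a, c, d}
Tree: B1–B2
Each bag holds 3 vertices, so the decomposition has width 2, which upper-bounds the treewidth. Since c–b–a–d–c is a cycle in G, G is not acyclic. Forests are exactly the graphs of treewidth ≤ 1, so tw(G) ≥ 2. Hence tw(G) = 2 exactly.

2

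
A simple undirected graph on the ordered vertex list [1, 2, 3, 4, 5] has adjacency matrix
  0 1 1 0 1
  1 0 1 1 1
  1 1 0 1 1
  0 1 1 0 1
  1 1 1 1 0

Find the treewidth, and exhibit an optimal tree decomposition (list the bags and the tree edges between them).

Each bag holds 4 vertices, so the decomposition has width 3, which upper-bounds the treewidth. For the lower bound, the 4 vertices {1, 2, 3, 5} are pairwise adjacent, and any tree decomposition puts a clique entirely inside one bag — forcing width ≥ 3. Therefore the treewidth is 3.

Treewidth 3.
One such decomposition:
Bags: B1 = {2, 3, 4, 5}  B2 = {1, 2, 3, 5}
Tree: B1–B2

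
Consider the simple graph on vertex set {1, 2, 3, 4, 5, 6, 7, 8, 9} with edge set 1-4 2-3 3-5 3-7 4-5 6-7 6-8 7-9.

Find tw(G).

1

A width-1 tree decomposition is:
Bags: B1 = {3, 5}  B2 = {3, 7}  B3 = {2, 3}  B4 = {4, 5}  B5 = {6, 7}  B6 = {7, 9}  B7 = {6, 8}  B8 = {1, 4}
Tree: B1–B2, B1–B3, B1–B4, B2–B5, B2–B6, B5–B7, B4–B8
The largest bag has 2 vertices, giving width 1; this decomposition certifies tw(G) ≤ 1. Since G has at least one edge (e.g. 3–5), it is not an edgeless graph, so tw(G) ≥ 1. Combining the bounds, tw(G) = 1.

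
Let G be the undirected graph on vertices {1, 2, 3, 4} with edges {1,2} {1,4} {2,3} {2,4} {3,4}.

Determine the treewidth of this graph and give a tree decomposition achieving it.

Treewidth 2.
One optimal decomposition is:
Bags: B1 = {1, 2, 4}  B2 = {2, 3, 4}
Tree: B1–B2

Each bag holds 3 vertices, so the decomposition has width 2, which upper-bounds the treewidth. Conversely, {1, 2, 4} is a clique of size 3, and the vertices of any clique must share a bag in every tree decomposition; so some bag has ≥ 3 vertices and tw(G) ≥ 2. Hence tw(G) = 2 exactly.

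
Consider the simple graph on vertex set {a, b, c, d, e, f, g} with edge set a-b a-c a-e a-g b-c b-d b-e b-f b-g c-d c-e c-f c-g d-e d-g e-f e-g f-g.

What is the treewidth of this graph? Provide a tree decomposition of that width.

Treewidth 4.
One optimal decomposition is:
Bags: B1 = {b, c, e, f, g}  B2 = {b, c, d, e, g}  B3 = {a, b, c, e, g}
Tree: B1–B2, B2–B3

Every bag has size at most 5, so the width is 5 − 1 = 4 and tw(G) ≤ 4. On the other hand G contains the 5-clique {b, c, d, e, g}. A clique must lie in a single bag of any decomposition, so no decomposition can have width below 4. The upper and lower bounds meet at 4, so that is the treewidth.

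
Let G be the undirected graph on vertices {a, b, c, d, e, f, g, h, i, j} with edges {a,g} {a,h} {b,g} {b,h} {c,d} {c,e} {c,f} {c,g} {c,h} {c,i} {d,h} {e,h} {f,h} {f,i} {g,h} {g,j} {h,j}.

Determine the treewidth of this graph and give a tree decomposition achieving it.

Each bag holds 3 vertices, so the decomposition has width 2, which upper-bounds the treewidth. For the lower bound, the 3 vertices {c, d, h} are pairwise adjacent, and any tree decomposition puts a clique entirely inside one bag — forcing width ≥ 2. The upper and lower bounds meet at 2, so that is the treewidth.

Treewidth 2.
Bags: B1 = {g, h, j}  B2 = {c, g, h}  B3 = {a, g, h}  B4 = {c, d, h}  B5 = {b, g, h}  B6 = {c, f, h}  B7 = {c, f, i}  B8 = {c, e, h}
Tree: B1–B2, B1–B3, B2–B4, B2–B5, B4–B6, B6–B7, B2–B8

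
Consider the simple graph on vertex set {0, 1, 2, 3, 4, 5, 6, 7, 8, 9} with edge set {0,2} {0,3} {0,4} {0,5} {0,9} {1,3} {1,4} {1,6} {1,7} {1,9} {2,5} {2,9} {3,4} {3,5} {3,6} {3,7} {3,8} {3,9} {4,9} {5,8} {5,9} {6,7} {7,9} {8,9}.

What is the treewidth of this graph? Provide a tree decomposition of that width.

Every bag has size at most 4, so the width is 4 − 1 = 3 and tw(G) ≤ 3. For the lower bound, the 4 vertices {0, 2, 5, 9} are pairwise adjacent, and any tree decomposition puts a clique entirely inside one bag — forcing width ≥ 3. The upper and lower bounds meet at 3, so that is the treewidth.

Treewidth 3.
One optimal decomposition is:
Bags: B1 = {0, 3, 4, 9}  B2 = {1, 3, 4, 9}  B3 = {0, 3, 5, 9}  B4 = {0, 2, 5, 9}  B5 = {1, 3, 7, 9}  B6 = {3, 5, 8, 9}  B7 = {1, 3, 6, 7}
Tree: B1–B2, B1–B3, B3–B4, B2–B5, B3–B6, B5–B7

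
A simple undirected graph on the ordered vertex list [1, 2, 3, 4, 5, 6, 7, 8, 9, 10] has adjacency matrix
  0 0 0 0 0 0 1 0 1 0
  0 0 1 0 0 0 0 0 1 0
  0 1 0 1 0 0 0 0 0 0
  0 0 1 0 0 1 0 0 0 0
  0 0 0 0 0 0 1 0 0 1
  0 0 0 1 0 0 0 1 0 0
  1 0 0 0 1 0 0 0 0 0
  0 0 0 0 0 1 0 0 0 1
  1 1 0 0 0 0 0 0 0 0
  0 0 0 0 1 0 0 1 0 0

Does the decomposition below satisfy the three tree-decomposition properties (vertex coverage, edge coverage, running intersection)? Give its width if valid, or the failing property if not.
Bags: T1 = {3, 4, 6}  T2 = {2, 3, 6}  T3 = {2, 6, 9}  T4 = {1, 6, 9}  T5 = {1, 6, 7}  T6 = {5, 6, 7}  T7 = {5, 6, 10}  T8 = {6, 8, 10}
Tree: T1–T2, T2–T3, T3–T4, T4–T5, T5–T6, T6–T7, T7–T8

Yes; width 2.

Every vertex of G appears in some bag (union = {1, 2, 3, 4, 5, 6, 7, 8, 9, 10}); every edge is covered by a bag; and for each vertex v the set of bags containing v is connected in the bag tree. The decomposition is therefore valid. The largest bag has 3 vertices, so the width is 2.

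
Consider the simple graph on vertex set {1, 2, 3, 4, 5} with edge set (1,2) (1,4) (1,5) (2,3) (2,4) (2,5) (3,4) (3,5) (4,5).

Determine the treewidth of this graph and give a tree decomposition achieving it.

Each bag holds 4 vertices, so the decomposition has width 3, which upper-bounds the treewidth. Conversely, {1, 2, 4, 5} is a clique of size 4, and the vertices of any clique must share a bag in every tree decomposition; so some bag has ≥ 4 vertices and tw(G) ≥ 3. Combining the bounds, tw(G) = 3.

Treewidth 3.
One optimal decomposition is:
Bags: B1 = {1, 2, 4, 5}  B2 = {2, 3, 4, 5}
Tree: B1–B2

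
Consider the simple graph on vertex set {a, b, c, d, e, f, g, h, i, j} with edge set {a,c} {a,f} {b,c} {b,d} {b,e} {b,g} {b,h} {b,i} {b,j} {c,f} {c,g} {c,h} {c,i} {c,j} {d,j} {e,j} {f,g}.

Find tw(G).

2

A width-2 tree decomposition is:
Bags: B1 = {b, c, j}  B2 = {b, c, g}  B3 = {b, c, h}  B4 = {b, d, j}  B5 = {b, c, i}  B6 = {c, f, g}  B7 = {b, e, j}  B8 = {a, c, f}
Tree: B1–B2, B2–B3, B1–B4, B3–B5, B2–B6, B4–B7, B6–B8
The largest bag has 3 vertices, giving width 2; this decomposition certifies tw(G) ≤ 2. For the lower bound, the 3 vertices {a, c, f} are pairwise adjacent, and any tree decomposition puts a clique entirely inside one bag — forcing width ≥ 2. Hence tw(G) = 2 exactly.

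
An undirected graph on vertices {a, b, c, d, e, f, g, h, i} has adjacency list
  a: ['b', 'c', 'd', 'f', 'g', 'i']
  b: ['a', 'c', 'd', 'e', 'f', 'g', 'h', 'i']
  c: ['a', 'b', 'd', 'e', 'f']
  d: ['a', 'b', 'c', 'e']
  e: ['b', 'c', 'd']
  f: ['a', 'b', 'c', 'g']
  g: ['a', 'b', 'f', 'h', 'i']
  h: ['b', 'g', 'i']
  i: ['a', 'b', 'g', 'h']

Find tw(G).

3

A width-3 tree decomposition is:
Bags: B1 = {b, c, d, e}  B2 = {a, b, c, d}  B3 = {a, b, c, f}  B4 = {a, b, f, g}  B5 = {a, b, g, i}  B6 = {b, g, h, i}
Tree: B1–B2, B2–B3, B3–B4, B4–B5, B5–B6
Every bag has size at most 4, so the width is 4 − 1 = 3 and tw(G) ≤ 3. Conversely, {b, c, d, e} is a clique of size 4, and the vertices of any clique must share a bag in every tree decomposition; so some bag has ≥ 4 vertices and tw(G) ≥ 3. Therefore the treewidth is 3.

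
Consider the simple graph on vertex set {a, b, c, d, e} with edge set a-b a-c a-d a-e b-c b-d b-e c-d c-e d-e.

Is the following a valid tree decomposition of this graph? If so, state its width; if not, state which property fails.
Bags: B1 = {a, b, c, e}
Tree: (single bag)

No — vertex d appears in no bag.

A tree decomposition must satisfy three properties: every vertex lies in some bag; for every edge, both endpoints lie together in some bag; and for every vertex, the bags containing it form a connected subtree. Here vertex d appears in no bag, so the decomposition is invalid.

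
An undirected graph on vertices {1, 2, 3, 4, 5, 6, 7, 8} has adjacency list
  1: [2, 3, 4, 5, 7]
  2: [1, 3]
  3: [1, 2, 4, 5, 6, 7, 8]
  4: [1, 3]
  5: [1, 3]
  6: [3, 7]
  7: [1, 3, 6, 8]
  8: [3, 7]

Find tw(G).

2

A width-2 tree decomposition is:
Bags: B1 = {3, 7, 8}  B2 = {3, 6, 7}  B3 = {1, 3, 7}  B4 = {1, 3, 5}  B5 = {1, 2, 3}  B6 = {1, 3, 4}
Tree: B1–B2, B1–B3, B3–B4, B4–B5, B5–B6
Each bag holds 3 vertices, so the decomposition has width 2, which upper-bounds the treewidth. For the lower bound, the 3 vertices {3, 7, 8} are pairwise adjacent, and any tree decomposition puts a clique entirely inside one bag — forcing width ≥ 2. The upper and lower bounds meet at 2, so that is the treewidth.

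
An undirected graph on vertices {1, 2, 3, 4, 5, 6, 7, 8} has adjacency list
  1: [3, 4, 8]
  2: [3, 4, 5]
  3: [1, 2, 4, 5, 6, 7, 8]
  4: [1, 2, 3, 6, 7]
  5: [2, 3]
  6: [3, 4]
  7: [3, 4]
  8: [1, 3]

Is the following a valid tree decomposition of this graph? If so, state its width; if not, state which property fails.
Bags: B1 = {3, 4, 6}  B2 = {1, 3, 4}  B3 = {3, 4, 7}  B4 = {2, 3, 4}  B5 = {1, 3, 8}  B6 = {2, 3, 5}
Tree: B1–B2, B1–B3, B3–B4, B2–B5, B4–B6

Vertex coverage: the bags together contain {1, 2, 3, 4, 5, 6, 7, 8}, the full vertex set. Edge coverage: each edge of G has both endpoints in at least one bag. Running intersection: for every vertex, the bags containing it form a connected subtree. All three properties hold, so this is a valid tree decomposition of width max|bag| − 1 = 2, and hence tw(G) ≤ 2.

Yes; width 2.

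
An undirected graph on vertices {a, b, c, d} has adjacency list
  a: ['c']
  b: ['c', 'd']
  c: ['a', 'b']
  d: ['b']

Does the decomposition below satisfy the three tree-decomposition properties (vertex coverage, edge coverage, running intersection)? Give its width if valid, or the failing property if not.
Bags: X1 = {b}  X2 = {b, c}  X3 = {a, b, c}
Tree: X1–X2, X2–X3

A tree decomposition must satisfy three properties: every vertex lies in some bag; for every edge, both endpoints lie together in some bag; and for every vertex, the bags containing it form a connected subtree. Here vertex d appears in no bag, so the decomposition is invalid.

No — vertex d appears in no bag.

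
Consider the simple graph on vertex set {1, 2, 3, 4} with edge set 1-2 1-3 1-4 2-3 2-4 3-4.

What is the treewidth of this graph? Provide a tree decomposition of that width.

A single bag containing all 4 vertices is trivially a valid decomposition of width 3. For the lower bound, the 4 vertices {1, 2, 3, 4} are pairwise adjacent, and any tree decomposition puts a clique entirely inside one bag — forcing width ≥ 3. Combining the bounds, tw(G) = 3.

Treewidth 3.
One such decomposition:
Bags: B1 = {1, 2, 3, 4}
Tree: (single bag)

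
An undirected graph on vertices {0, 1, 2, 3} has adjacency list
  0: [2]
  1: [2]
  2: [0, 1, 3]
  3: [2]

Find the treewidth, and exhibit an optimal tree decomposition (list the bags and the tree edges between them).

Treewidth 1.
One such decomposition:
Bags: B1 = {2, 3}  B2 = {0, 2}  B3 = {1, 2}
Tree: B1–B2, B1–B3

The largest bag has 2 vertices, giving width 1; this decomposition certifies tw(G) ≤ 1. G has an edge, so its treewidth is at least 1. The upper and lower bounds meet at 1, so that is the treewidth.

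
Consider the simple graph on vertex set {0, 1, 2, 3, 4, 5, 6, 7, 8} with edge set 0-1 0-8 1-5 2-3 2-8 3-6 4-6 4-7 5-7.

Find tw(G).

A width-2 tree decomposition is:
Bags: B1 = {4, 5, 7}  B2 = {4, 5, 6}  B3 = {3, 5, 6}  B4 = {2, 3, 5}  B5 = {2, 5, 8}  B6 = {0, 5, 8}  B7 = {0, 1, 5}
Tree: B1–B2, B2–B3, B3–B4, B4–B5, B5–B6, B6–B7
Every bag has size at most 3, so the width is 3 − 1 = 2 and tw(G) ≤ 2. The edges 5–7–4–6–3–2–8–0–1–5 form a cycle, so G is not a tree and its treewidth is at least 2. Combining the bounds, tw(G) = 2.

2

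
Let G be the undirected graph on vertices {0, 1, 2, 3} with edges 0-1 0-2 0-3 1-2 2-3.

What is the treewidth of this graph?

2

A width-2 tree decomposition is:
Bags: B1 = {0, 2, 3}  B2 = {0, 1, 2}
Tree: B1–B2
Every bag has size at most 3, so the width is 3 − 1 = 2 and tw(G) ≤ 2. For the lower bound, the 3 vertices {0, 1, 2} are pairwise adjacent, and any tree decomposition puts a clique entirely inside one bag — forcing width ≥ 2. Therefore the treewidth is 2.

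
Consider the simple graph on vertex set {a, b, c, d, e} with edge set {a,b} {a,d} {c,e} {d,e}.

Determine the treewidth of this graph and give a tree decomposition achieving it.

Every bag has size at most 2, so the width is 2 − 1 = 1 and tw(G) ≤ 1. Any graph with an edge has treewidth ≥ 1, and G has the edge a–b. Hence tw(G) = 1 exactly.

Treewidth 1.
One optimal decomposition is:
Bags: B1 = {a, b}  B2 = {a, d}  B3 = {d, e}  B4 = {c, e}
Tree: B1–B2, B2–B3, B3–B4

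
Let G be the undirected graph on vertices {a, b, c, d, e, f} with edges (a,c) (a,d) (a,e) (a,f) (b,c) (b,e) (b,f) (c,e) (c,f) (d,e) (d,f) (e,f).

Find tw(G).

A width-3 tree decomposition is:
Bags: B1 = {b, c, e, f}  B2 = {a, c, e, f}  B3 = {a, d, e, f}
Tree: B1–B2, B2–B3
Each bag holds 4 vertices, so the decomposition has width 3, which upper-bounds the treewidth. On the other hand G contains the 4-clique {a, d, e, f}. A clique must lie in a single bag of any decomposition, so no decomposition can have width below 3. Therefore the treewidth is 3.

3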